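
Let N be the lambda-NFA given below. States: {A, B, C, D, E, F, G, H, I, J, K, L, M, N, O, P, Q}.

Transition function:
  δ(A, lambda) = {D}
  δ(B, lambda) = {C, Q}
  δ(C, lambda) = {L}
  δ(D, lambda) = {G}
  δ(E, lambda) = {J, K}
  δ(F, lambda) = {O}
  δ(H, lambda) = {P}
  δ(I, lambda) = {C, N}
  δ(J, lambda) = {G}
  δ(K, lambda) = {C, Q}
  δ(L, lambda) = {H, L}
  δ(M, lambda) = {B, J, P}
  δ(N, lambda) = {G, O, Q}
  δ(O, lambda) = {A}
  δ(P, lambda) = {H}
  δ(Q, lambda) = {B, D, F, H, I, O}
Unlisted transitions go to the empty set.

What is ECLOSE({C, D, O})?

{A, C, D, G, H, L, O, P}

Start with {C, D, O}.
From C via lambda: add L.
From D via lambda: add G.
From O via lambda: add A.
From L via lambda: add H.
From H via lambda: add P.
No new states can be added; the closed set is {A, C, D, G, H, L, O, P}.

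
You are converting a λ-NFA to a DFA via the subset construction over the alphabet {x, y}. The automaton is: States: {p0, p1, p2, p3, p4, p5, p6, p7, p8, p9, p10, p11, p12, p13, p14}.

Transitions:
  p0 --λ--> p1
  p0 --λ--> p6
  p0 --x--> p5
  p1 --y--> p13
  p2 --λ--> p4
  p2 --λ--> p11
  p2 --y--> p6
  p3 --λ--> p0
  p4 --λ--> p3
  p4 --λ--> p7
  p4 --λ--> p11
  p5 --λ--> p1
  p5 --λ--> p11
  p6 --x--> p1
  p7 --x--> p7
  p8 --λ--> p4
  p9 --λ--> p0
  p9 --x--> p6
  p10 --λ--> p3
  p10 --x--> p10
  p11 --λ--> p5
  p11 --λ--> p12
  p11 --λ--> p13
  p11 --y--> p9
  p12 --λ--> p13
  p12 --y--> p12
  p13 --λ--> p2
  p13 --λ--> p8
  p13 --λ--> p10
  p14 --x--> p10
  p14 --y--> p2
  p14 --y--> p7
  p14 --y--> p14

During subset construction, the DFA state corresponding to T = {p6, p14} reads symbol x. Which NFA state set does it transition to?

p6 on x → {p1}.
p14 on x → {p10}.
Union after reading x: {p1, p10}.
Now take the λ-closure:
From p10 via λ: add p3.
From p3 via λ: add p0.
From p0 via λ: add p6.
No new states can be added; the closed set is {p0, p1, p3, p6, p10}.

{p0, p1, p3, p6, p10}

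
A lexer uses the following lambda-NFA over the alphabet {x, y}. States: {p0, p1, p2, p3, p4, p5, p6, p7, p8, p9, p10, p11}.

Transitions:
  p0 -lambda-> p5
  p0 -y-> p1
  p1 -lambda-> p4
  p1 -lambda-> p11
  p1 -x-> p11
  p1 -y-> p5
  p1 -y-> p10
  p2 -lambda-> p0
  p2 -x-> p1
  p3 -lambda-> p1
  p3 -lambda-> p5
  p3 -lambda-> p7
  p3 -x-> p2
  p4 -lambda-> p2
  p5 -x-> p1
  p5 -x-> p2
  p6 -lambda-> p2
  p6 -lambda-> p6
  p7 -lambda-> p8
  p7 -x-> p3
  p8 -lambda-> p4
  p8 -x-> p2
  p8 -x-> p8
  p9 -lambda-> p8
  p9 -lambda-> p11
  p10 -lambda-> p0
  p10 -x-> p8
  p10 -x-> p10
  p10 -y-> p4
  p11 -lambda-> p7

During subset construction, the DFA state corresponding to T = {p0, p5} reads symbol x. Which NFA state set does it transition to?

p5 on x → {p1, p2}.
No x-transition from p0.
Union after reading x: {p1, p2}.
Now take the lambda-closure:
From p1 via lambda: add p4, p11.
From p2 via lambda: add p0.
From p0 via lambda: add p5.
From p11 via lambda: add p7.
From p7 via lambda: add p8.
No new states can be added; the closed set is {p0, p1, p2, p4, p5, p7, p8, p11}.

{p0, p1, p2, p4, p5, p7, p8, p11}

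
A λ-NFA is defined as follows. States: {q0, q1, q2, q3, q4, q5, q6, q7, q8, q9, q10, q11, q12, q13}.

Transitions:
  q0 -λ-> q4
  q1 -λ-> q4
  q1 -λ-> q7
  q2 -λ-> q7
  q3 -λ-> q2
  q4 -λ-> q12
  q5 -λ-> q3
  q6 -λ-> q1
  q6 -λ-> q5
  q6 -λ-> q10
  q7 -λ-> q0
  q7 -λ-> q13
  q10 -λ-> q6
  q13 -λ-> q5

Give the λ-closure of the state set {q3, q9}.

{q0, q2, q3, q4, q5, q7, q9, q12, q13}

Start with {q3, q9}.
From q3 via λ: add q2.
From q2 via λ: add q7.
From q7 via λ: add q0, q13.
From q0 via λ: add q4.
From q13 via λ: add q5.
From q4 via λ: add q12.
No new states can be added; the closed set is {q0, q2, q3, q4, q5, q7, q9, q12, q13}.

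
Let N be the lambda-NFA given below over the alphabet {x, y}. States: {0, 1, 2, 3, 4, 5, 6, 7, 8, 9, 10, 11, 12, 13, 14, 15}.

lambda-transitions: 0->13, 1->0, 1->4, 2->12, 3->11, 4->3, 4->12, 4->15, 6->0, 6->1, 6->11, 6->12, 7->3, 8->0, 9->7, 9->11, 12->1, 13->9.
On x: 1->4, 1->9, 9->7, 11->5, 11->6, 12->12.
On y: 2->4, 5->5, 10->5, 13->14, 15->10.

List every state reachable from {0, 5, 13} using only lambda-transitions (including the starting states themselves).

Start with {0, 5, 13}.
From 13 via lambda: add 9.
From 9 via lambda: add 7, 11.
From 7 via lambda: add 3.
No new states can be added; the closed set is {0, 3, 5, 7, 9, 11, 13}.

{0, 3, 5, 7, 9, 11, 13}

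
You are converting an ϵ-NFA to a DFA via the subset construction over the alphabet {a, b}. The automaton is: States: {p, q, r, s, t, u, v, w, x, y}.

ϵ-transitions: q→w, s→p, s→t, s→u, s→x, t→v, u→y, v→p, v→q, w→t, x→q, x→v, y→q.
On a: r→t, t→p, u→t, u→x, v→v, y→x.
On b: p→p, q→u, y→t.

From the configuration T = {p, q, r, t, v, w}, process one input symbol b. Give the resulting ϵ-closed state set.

{p, q, t, u, v, w, y}

p on b → {p}.
q on b → {u}.
No b-transition from r, t, v, w.
Union after reading b: {p, u}.
Now take the ϵ-closure:
From u via ϵ: add y.
From y via ϵ: add q.
From q via ϵ: add w.
From w via ϵ: add t.
From t via ϵ: add v.
No new states can be added; the closed set is {p, q, t, u, v, w, y}.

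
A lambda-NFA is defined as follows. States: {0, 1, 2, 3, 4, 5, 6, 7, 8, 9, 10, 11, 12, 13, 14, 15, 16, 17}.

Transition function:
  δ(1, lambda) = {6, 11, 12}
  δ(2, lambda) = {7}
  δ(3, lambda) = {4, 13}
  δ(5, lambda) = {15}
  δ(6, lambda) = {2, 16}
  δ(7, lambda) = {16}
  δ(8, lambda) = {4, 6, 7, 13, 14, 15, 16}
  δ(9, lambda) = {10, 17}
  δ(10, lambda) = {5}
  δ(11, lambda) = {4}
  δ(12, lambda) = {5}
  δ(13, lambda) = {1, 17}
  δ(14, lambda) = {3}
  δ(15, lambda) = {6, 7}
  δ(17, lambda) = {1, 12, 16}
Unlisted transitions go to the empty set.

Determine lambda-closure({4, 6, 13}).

Start with {4, 6, 13}.
From 6 via lambda: add 2, 16.
From 13 via lambda: add 1, 17.
From 1 via lambda: add 11, 12.
From 2 via lambda: add 7.
From 12 via lambda: add 5.
From 5 via lambda: add 15.
No new states can be added; the closed set is {1, 2, 4, 5, 6, 7, 11, 12, 13, 15, 16, 17}.

{1, 2, 4, 5, 6, 7, 11, 12, 13, 15, 16, 17}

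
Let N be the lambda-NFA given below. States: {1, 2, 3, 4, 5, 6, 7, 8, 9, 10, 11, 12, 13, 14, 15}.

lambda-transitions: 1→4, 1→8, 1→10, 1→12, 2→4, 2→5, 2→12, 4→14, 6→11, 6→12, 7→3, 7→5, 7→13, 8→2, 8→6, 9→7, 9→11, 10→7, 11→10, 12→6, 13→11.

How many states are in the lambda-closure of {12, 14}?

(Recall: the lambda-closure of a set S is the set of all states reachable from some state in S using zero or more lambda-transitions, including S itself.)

Start with {12, 14}.
From 12 via lambda: add 6.
From 6 via lambda: add 11.
From 11 via lambda: add 10.
From 10 via lambda: add 7.
From 7 via lambda: add 3, 5, 13.
lambda-closure = {3, 5, 6, 7, 10, 11, 12, 13, 14}, which has 9 states.

9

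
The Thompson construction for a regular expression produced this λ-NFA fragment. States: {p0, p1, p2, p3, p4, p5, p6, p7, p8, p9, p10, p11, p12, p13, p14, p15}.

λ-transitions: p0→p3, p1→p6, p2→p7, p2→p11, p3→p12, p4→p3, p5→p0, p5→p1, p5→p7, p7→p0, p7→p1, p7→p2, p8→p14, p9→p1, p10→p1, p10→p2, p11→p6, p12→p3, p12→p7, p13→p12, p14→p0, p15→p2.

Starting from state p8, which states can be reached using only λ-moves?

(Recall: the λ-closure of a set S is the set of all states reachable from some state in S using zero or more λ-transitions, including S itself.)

{p0, p1, p2, p3, p6, p7, p8, p11, p12, p14}

Start with {p8}.
From p8 via λ: add p14.
From p14 via λ: add p0.
From p0 via λ: add p3.
From p3 via λ: add p12.
From p12 via λ: add p7.
From p7 via λ: add p1, p2.
From p1 via λ: add p6.
From p2 via λ: add p11.
No new states can be added; the closed set is {p0, p1, p2, p3, p6, p7, p8, p11, p12, p14}.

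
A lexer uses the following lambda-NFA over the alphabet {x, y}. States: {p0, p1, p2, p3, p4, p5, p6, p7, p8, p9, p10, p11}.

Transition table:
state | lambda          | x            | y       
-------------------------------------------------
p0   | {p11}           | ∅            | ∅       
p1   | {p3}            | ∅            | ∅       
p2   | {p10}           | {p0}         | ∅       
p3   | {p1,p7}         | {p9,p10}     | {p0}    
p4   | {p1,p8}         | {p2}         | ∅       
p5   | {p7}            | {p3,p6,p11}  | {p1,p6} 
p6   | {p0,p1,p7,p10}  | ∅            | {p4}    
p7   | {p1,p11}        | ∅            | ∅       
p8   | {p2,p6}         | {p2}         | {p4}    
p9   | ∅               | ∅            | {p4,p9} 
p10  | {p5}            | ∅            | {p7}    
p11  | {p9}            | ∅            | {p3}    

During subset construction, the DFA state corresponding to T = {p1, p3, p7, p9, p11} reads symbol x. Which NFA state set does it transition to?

{p1, p3, p5, p7, p9, p10, p11}

p3 on x → {p9, p10}.
No x-transition from p1, p7, p9, p11.
Union after reading x: {p9, p10}.
Now take the lambda-closure:
From p10 via lambda: add p5.
From p5 via lambda: add p7.
From p7 via lambda: add p1, p11.
From p1 via lambda: add p3.
No new states can be added; the closed set is {p1, p3, p5, p7, p9, p10, p11}.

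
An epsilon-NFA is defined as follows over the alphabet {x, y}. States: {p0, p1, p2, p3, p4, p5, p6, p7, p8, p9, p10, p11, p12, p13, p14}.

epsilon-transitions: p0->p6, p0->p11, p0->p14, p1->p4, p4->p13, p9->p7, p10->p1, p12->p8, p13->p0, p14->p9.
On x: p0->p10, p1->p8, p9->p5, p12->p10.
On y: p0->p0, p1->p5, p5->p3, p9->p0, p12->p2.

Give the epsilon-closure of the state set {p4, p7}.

{p0, p4, p6, p7, p9, p11, p13, p14}

Start with {p4, p7}.
From p4 via epsilon: add p13.
From p13 via epsilon: add p0.
From p0 via epsilon: add p6, p11, p14.
From p14 via epsilon: add p9.
No new states can be added; the closed set is {p0, p4, p6, p7, p9, p11, p13, p14}.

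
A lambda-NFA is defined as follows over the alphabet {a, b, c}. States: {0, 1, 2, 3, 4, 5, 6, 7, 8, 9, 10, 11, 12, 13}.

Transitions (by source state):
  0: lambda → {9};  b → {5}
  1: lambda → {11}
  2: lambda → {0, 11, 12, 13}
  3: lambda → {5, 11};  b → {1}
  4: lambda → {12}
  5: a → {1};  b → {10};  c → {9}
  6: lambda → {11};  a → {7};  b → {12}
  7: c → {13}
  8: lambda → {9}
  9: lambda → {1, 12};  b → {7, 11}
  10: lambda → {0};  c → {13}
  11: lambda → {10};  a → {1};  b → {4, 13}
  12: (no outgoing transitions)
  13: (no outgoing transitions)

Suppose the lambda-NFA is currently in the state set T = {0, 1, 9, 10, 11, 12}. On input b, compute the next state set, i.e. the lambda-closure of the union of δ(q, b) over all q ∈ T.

0 on b → {5}.
9 on b → {7, 11}.
11 on b → {4, 13}.
No b-transition from 1, 10, 12.
Union after reading b: {4, 5, 7, 11, 13}.
Now take the lambda-closure:
From 4 via lambda: add 12.
From 11 via lambda: add 10.
From 10 via lambda: add 0.
From 0 via lambda: add 9.
From 9 via lambda: add 1.
No new states can be added; the closed set is {0, 1, 4, 5, 7, 9, 10, 11, 12, 13}.

{0, 1, 4, 5, 7, 9, 10, 11, 12, 13}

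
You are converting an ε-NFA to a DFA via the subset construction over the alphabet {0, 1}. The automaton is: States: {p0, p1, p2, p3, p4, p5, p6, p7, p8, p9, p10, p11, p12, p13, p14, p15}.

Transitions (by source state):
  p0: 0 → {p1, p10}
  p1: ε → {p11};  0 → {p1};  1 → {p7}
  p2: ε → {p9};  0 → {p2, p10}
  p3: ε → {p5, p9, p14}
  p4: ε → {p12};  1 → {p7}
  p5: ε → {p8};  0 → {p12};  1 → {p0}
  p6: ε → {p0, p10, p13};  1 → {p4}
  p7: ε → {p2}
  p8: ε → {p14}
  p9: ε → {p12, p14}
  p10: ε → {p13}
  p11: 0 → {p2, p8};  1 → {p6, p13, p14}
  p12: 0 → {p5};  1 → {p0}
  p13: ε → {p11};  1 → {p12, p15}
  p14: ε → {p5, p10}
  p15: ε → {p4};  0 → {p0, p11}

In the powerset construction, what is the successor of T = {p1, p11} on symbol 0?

{p1, p2, p5, p8, p9, p10, p11, p12, p13, p14}

p1 on 0 → {p1}.
p11 on 0 → {p2, p8}.
Union after reading 0: {p1, p2, p8}.
Now take the ε-closure:
From p1 via ε: add p11.
From p2 via ε: add p9.
From p8 via ε: add p14.
From p9 via ε: add p12.
From p14 via ε: add p5, p10.
From p10 via ε: add p13.
No new states can be added; the closed set is {p1, p2, p5, p8, p9, p10, p11, p12, p13, p14}.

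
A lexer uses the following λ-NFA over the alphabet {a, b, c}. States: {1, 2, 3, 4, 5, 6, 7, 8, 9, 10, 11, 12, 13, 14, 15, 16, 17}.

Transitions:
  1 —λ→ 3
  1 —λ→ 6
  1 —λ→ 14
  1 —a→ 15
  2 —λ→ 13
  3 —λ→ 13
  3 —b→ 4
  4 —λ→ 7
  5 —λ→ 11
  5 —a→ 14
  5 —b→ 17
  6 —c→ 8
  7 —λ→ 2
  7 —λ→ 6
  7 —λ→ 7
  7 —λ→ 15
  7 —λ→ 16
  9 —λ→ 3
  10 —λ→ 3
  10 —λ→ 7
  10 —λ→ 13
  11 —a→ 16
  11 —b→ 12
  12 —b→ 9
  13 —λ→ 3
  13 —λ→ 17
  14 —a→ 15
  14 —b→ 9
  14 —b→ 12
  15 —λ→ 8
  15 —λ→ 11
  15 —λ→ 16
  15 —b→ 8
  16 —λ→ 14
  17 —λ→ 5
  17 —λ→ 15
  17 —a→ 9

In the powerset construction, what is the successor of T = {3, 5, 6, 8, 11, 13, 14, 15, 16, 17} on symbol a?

5 on a → {14}.
11 on a → {16}.
14 on a → {15}.
17 on a → {9}.
No a-transition from 3, 6, 8, 13, 15, 16.
Union after reading a: {9, 14, 15, 16}.
Now take the λ-closure:
From 9 via λ: add 3.
From 15 via λ: add 8, 11.
From 3 via λ: add 13.
From 13 via λ: add 17.
From 17 via λ: add 5.
No new states can be added; the closed set is {3, 5, 8, 9, 11, 13, 14, 15, 16, 17}.

{3, 5, 8, 9, 11, 13, 14, 15, 16, 17}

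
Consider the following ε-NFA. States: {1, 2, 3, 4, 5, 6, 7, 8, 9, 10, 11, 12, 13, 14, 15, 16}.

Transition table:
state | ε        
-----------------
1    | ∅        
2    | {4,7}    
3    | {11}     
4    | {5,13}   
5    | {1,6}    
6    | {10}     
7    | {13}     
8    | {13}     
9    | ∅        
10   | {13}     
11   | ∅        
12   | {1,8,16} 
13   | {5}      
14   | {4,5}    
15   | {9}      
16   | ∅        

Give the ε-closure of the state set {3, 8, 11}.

Start with {3, 8, 11}.
From 8 via ε: add 13.
From 13 via ε: add 5.
From 5 via ε: add 1, 6.
From 6 via ε: add 10.
No new states can be added; the closed set is {1, 3, 5, 6, 8, 10, 11, 13}.

{1, 3, 5, 6, 8, 10, 11, 13}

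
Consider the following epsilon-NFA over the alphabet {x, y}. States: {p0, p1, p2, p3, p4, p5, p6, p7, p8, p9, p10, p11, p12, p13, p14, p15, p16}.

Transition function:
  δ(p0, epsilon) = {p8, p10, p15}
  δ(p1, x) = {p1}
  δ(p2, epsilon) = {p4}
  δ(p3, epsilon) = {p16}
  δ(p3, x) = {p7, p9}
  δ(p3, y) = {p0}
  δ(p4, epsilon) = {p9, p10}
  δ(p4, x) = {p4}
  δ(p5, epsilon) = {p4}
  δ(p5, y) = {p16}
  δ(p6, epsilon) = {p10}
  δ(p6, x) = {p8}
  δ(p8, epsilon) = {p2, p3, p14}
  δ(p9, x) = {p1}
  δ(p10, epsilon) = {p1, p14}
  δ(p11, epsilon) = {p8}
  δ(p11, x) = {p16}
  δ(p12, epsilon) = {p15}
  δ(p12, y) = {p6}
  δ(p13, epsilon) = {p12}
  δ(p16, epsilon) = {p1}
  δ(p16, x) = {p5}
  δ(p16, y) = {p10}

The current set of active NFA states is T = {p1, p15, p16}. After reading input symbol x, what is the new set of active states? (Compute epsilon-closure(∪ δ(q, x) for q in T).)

p1 on x → {p1}.
p16 on x → {p5}.
No x-transition from p15.
Union after reading x: {p1, p5}.
Now take the epsilon-closure:
From p5 via epsilon: add p4.
From p4 via epsilon: add p9, p10.
From p10 via epsilon: add p14.
No new states can be added; the closed set is {p1, p4, p5, p9, p10, p14}.

{p1, p4, p5, p9, p10, p14}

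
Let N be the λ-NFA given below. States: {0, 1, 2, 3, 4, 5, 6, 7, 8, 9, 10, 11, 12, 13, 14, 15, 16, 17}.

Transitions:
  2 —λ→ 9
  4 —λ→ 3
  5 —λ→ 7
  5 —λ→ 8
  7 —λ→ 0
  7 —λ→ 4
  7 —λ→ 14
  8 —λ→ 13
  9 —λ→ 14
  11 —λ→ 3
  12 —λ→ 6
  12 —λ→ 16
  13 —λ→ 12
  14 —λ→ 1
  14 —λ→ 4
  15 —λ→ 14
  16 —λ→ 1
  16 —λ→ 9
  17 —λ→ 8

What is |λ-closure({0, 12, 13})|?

Start with {0, 12, 13}.
From 12 via λ: add 6, 16.
From 16 via λ: add 1, 9.
From 9 via λ: add 14.
From 14 via λ: add 4.
From 4 via λ: add 3.
λ-closure = {0, 1, 3, 4, 6, 9, 12, 13, 14, 16}, which has 10 states.

10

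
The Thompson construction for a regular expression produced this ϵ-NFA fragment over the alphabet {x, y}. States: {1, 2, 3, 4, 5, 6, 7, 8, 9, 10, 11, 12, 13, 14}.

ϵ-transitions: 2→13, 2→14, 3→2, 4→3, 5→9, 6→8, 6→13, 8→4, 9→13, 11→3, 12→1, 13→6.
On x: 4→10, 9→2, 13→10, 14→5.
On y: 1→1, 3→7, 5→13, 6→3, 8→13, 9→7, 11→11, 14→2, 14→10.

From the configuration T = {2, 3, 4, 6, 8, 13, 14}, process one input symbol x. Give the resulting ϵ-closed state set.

{2, 3, 4, 5, 6, 8, 9, 10, 13, 14}

4 on x → {10}.
13 on x → {10}.
14 on x → {5}.
No x-transition from 2, 3, 6, 8.
Union after reading x: {5, 10}.
Now take the ϵ-closure:
From 5 via ϵ: add 9.
From 9 via ϵ: add 13.
From 13 via ϵ: add 6.
From 6 via ϵ: add 8.
From 8 via ϵ: add 4.
From 4 via ϵ: add 3.
From 3 via ϵ: add 2.
From 2 via ϵ: add 14.
No new states can be added; the closed set is {2, 3, 4, 5, 6, 8, 9, 10, 13, 14}.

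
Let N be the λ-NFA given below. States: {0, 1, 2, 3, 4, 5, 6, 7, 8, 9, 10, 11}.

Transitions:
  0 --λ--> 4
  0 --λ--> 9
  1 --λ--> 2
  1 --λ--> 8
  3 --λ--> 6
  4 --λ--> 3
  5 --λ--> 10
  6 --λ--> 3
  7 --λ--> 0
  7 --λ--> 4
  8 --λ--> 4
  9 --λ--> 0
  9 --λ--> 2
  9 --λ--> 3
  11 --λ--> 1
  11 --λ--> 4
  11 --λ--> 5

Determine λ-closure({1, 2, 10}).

Start with {1, 2, 10}.
From 1 via λ: add 8.
From 8 via λ: add 4.
From 4 via λ: add 3.
From 3 via λ: add 6.
No new states can be added; the closed set is {1, 2, 3, 4, 6, 8, 10}.

{1, 2, 3, 4, 6, 8, 10}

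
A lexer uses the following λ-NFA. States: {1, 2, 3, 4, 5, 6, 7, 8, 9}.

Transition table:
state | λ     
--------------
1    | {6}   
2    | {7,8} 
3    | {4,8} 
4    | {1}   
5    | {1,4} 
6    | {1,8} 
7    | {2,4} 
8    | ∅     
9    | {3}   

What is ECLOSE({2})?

Start with {2}.
From 2 via λ: add 7, 8.
From 7 via λ: add 4.
From 4 via λ: add 1.
From 1 via λ: add 6.
No new states can be added; the closed set is {1, 2, 4, 6, 7, 8}.

{1, 2, 4, 6, 7, 8}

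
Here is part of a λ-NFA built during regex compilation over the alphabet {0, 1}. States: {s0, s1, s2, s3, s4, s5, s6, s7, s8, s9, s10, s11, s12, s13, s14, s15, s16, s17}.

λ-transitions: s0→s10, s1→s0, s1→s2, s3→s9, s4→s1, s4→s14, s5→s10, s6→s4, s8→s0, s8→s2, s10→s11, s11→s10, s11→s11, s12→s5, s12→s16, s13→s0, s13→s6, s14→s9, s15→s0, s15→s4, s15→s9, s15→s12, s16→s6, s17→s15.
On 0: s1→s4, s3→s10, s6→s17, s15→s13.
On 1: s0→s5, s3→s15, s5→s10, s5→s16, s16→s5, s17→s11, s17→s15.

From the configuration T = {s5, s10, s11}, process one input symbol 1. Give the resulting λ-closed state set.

s5 on 1 → {s10, s16}.
No 1-transition from s10, s11.
Union after reading 1: {s10, s16}.
Now take the λ-closure:
From s10 via λ: add s11.
From s16 via λ: add s6.
From s6 via λ: add s4.
From s4 via λ: add s1, s14.
From s1 via λ: add s0, s2.
From s14 via λ: add s9.
No new states can be added; the closed set is {s0, s1, s2, s4, s6, s9, s10, s11, s14, s16}.

{s0, s1, s2, s4, s6, s9, s10, s11, s14, s16}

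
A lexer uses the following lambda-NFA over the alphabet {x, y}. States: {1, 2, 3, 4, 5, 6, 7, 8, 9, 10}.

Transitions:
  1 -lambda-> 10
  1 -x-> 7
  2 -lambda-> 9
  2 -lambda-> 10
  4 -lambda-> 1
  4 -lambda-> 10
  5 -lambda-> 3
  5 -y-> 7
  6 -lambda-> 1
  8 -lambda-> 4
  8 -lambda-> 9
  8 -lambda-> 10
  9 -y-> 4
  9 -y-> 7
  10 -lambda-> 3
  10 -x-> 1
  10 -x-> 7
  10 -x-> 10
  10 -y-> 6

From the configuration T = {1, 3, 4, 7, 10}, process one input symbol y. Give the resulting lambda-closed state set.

{1, 3, 6, 10}

10 on y → {6}.
No y-transition from 1, 3, 4, 7.
Union after reading y: {6}.
Now take the lambda-closure:
From 6 via lambda: add 1.
From 1 via lambda: add 10.
From 10 via lambda: add 3.
No new states can be added; the closed set is {1, 3, 6, 10}.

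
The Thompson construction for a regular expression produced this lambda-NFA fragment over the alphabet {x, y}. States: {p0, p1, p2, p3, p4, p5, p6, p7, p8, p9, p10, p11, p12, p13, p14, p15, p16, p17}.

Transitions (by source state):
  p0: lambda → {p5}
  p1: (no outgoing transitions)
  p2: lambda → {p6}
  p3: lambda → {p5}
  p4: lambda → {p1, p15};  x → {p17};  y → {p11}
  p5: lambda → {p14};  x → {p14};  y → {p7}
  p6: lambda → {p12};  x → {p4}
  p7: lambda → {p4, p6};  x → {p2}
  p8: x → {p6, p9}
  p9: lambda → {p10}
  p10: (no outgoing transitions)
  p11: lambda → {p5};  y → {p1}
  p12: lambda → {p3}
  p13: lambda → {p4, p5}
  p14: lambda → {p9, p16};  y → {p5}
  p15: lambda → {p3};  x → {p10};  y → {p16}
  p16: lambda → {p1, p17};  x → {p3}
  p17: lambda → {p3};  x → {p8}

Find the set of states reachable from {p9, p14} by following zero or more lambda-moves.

Start with {p9, p14}.
From p9 via lambda: add p10.
From p14 via lambda: add p16.
From p16 via lambda: add p1, p17.
From p17 via lambda: add p3.
From p3 via lambda: add p5.
No new states can be added; the closed set is {p1, p3, p5, p9, p10, p14, p16, p17}.

{p1, p3, p5, p9, p10, p14, p16, p17}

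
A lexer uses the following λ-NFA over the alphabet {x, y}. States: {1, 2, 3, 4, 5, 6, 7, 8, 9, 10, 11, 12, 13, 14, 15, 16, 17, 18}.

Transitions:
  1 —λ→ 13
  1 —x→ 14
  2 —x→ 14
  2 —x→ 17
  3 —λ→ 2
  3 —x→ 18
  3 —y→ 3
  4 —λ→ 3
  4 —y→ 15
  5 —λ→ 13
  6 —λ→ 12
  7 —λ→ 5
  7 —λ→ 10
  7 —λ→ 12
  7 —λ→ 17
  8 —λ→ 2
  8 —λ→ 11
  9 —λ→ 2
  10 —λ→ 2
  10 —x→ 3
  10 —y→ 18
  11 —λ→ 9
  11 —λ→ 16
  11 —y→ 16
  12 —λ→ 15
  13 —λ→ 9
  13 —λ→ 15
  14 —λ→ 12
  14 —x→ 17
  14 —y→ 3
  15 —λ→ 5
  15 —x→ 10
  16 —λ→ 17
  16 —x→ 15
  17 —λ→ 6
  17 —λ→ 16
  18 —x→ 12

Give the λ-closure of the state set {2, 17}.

{2, 5, 6, 9, 12, 13, 15, 16, 17}

Start with {2, 17}.
From 17 via λ: add 6, 16.
From 6 via λ: add 12.
From 12 via λ: add 15.
From 15 via λ: add 5.
From 5 via λ: add 13.
From 13 via λ: add 9.
No new states can be added; the closed set is {2, 5, 6, 9, 12, 13, 15, 16, 17}.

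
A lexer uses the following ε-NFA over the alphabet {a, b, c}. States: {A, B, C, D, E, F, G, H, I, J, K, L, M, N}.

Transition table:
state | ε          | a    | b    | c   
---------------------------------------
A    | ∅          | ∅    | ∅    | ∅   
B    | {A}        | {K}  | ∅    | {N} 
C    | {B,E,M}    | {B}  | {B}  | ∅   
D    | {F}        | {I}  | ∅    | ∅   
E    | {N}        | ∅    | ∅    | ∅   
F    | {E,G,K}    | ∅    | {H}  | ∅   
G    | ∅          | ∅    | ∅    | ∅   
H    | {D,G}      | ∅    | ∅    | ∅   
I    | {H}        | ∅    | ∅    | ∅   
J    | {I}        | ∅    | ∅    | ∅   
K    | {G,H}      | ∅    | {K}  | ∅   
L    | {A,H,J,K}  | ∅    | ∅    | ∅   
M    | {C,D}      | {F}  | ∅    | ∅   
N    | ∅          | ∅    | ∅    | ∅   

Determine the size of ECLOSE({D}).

Start with {D}.
From D via ε: add F.
From F via ε: add E, G, K.
From E via ε: add N.
From K via ε: add H.
ε-closure = {D, E, F, G, H, K, N}, which has 7 states.

7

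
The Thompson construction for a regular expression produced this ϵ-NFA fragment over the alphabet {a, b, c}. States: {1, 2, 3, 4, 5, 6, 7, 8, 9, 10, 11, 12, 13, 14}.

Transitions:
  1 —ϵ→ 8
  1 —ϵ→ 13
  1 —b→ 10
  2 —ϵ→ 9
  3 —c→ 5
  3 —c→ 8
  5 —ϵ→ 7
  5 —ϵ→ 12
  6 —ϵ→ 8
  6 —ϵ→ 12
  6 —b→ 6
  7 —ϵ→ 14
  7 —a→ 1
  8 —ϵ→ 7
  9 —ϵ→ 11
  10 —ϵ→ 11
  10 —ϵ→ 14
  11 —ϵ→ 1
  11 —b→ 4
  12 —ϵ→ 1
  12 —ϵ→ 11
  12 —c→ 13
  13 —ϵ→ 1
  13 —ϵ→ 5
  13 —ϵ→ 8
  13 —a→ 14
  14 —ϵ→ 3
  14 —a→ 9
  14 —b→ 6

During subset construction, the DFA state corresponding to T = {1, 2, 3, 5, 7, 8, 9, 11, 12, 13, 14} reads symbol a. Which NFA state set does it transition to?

7 on a → {1}.
13 on a → {14}.
14 on a → {9}.
No a-transition from 1, 2, 3, 5, 8, 9, 11, 12.
Union after reading a: {1, 9, 14}.
Now take the ϵ-closure:
From 1 via ϵ: add 8, 13.
From 9 via ϵ: add 11.
From 14 via ϵ: add 3.
From 8 via ϵ: add 7.
From 13 via ϵ: add 5.
From 5 via ϵ: add 12.
No new states can be added; the closed set is {1, 3, 5, 7, 8, 9, 11, 12, 13, 14}.

{1, 3, 5, 7, 8, 9, 11, 12, 13, 14}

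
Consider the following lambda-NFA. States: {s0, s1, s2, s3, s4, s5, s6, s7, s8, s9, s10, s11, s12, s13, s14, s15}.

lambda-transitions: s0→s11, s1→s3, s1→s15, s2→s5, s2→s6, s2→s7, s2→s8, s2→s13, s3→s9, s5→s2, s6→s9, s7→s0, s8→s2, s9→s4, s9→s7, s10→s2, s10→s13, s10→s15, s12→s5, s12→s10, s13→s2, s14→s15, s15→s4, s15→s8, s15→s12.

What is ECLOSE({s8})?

Start with {s8}.
From s8 via lambda: add s2.
From s2 via lambda: add s5, s6, s7, s13.
From s6 via lambda: add s9.
From s7 via lambda: add s0.
From s0 via lambda: add s11.
From s9 via lambda: add s4.
No new states can be added; the closed set is {s0, s2, s4, s5, s6, s7, s8, s9, s11, s13}.

{s0, s2, s4, s5, s6, s7, s8, s9, s11, s13}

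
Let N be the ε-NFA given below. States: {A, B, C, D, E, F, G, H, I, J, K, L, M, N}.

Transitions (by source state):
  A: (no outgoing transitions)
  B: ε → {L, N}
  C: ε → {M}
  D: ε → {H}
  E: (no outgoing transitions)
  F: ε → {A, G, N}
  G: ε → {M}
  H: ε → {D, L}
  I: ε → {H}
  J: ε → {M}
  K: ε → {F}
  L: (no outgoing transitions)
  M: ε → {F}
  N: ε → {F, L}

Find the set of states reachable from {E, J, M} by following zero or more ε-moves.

{A, E, F, G, J, L, M, N}

Start with {E, J, M}.
From M via ε: add F.
From F via ε: add A, G, N.
From N via ε: add L.
No new states can be added; the closed set is {A, E, F, G, J, L, M, N}.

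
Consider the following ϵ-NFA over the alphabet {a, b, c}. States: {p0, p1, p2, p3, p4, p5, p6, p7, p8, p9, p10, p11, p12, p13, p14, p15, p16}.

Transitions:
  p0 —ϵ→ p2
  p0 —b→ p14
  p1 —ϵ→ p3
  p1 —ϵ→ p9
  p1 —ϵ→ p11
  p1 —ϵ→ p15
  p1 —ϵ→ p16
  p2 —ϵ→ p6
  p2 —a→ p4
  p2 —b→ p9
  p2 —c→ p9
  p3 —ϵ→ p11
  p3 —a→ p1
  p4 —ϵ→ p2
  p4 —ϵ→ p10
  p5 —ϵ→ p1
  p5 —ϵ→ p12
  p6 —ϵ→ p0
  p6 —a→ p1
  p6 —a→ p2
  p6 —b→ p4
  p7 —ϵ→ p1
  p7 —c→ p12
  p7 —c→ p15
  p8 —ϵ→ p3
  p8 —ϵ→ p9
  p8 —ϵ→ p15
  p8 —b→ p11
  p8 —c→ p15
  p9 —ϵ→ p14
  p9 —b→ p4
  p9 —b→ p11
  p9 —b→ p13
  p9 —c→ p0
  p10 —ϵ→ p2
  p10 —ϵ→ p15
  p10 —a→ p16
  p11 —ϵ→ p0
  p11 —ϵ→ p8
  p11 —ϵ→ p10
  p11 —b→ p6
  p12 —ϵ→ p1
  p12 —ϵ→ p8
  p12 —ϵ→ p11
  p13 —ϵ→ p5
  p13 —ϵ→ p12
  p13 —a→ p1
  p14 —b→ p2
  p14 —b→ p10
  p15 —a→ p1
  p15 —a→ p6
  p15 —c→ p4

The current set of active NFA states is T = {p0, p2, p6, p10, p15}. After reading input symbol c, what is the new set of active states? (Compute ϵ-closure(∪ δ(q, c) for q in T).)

p2 on c → {p9}.
p15 on c → {p4}.
No c-transition from p0, p6, p10.
Union after reading c: {p4, p9}.
Now take the ϵ-closure:
From p4 via ϵ: add p2, p10.
From p9 via ϵ: add p14.
From p2 via ϵ: add p6.
From p10 via ϵ: add p15.
From p6 via ϵ: add p0.
No new states can be added; the closed set is {p0, p2, p4, p6, p9, p10, p14, p15}.

{p0, p2, p4, p6, p9, p10, p14, p15}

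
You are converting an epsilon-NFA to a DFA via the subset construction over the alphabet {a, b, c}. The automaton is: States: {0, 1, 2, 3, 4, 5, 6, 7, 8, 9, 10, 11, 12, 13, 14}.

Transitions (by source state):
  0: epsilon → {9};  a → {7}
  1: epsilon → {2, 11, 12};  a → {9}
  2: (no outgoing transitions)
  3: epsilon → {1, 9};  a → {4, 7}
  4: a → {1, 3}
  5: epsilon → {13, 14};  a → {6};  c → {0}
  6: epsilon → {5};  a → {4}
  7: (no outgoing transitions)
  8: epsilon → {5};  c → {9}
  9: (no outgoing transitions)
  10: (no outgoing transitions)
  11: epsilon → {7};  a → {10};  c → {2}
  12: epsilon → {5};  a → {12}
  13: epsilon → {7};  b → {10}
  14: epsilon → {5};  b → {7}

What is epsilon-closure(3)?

{1, 2, 3, 5, 7, 9, 11, 12, 13, 14}

Start with {3}.
From 3 via epsilon: add 1, 9.
From 1 via epsilon: add 2, 11, 12.
From 11 via epsilon: add 7.
From 12 via epsilon: add 5.
From 5 via epsilon: add 13, 14.
No new states can be added; the closed set is {1, 2, 3, 5, 7, 9, 11, 12, 13, 14}.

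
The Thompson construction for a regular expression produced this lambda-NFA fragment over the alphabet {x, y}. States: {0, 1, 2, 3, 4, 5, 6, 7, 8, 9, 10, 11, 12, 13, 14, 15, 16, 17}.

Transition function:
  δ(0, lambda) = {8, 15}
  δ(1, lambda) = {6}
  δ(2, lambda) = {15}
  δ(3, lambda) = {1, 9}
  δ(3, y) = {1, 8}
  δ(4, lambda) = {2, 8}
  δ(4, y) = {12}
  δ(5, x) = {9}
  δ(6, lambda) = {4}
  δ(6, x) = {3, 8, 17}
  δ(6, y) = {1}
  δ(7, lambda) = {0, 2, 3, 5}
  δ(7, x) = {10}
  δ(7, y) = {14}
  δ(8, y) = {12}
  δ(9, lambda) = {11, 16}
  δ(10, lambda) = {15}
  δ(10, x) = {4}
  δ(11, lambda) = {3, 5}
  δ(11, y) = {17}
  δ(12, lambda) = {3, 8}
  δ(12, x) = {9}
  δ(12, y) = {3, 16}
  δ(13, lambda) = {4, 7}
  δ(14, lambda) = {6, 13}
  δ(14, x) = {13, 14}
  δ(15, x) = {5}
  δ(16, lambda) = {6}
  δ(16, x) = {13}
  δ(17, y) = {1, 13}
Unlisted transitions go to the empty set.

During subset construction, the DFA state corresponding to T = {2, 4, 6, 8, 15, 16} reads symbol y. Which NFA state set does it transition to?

4 on y → {12}.
6 on y → {1}.
8 on y → {12}.
No y-transition from 2, 15, 16.
Union after reading y: {1, 12}.
Now take the lambda-closure:
From 1 via lambda: add 6.
From 12 via lambda: add 3, 8.
From 3 via lambda: add 9.
From 6 via lambda: add 4.
From 4 via lambda: add 2.
From 9 via lambda: add 11, 16.
From 2 via lambda: add 15.
From 11 via lambda: add 5.
No new states can be added; the closed set is {1, 2, 3, 4, 5, 6, 8, 9, 11, 12, 15, 16}.

{1, 2, 3, 4, 5, 6, 8, 9, 11, 12, 15, 16}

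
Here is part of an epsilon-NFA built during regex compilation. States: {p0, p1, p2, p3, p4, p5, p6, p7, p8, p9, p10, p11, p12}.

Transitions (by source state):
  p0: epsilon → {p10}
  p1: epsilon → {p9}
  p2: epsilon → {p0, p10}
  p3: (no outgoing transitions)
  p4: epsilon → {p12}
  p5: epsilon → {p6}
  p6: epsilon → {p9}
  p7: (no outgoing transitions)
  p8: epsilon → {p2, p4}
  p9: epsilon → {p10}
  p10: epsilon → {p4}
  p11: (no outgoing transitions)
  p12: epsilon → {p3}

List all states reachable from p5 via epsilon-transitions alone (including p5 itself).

Start with {p5}.
From p5 via epsilon: add p6.
From p6 via epsilon: add p9.
From p9 via epsilon: add p10.
From p10 via epsilon: add p4.
From p4 via epsilon: add p12.
From p12 via epsilon: add p3.
No new states can be added; the closed set is {p3, p4, p5, p6, p9, p10, p12}.

{p3, p4, p5, p6, p9, p10, p12}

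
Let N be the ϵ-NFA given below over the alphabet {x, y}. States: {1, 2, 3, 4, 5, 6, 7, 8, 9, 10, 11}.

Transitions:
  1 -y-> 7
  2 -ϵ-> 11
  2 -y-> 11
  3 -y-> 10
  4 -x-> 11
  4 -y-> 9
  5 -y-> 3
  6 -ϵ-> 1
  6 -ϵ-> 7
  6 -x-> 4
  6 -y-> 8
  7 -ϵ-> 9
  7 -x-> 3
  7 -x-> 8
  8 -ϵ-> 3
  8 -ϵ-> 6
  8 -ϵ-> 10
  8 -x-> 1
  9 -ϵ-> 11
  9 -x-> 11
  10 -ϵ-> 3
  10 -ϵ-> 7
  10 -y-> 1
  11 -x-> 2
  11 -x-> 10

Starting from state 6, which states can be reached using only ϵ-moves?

Start with {6}.
From 6 via ϵ: add 1, 7.
From 7 via ϵ: add 9.
From 9 via ϵ: add 11.
No new states can be added; the closed set is {1, 6, 7, 9, 11}.

{1, 6, 7, 9, 11}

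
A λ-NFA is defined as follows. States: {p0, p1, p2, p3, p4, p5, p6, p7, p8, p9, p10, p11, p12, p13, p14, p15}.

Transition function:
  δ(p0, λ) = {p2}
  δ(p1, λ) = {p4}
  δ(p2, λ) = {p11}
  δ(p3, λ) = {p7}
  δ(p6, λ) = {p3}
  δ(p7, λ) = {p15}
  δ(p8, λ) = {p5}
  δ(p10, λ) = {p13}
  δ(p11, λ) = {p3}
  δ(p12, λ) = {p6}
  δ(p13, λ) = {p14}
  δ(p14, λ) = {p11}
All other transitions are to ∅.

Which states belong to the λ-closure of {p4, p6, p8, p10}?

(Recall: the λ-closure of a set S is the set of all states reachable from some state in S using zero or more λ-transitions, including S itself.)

Start with {p4, p6, p8, p10}.
From p6 via λ: add p3.
From p8 via λ: add p5.
From p10 via λ: add p13.
From p3 via λ: add p7.
From p13 via λ: add p14.
From p7 via λ: add p15.
From p14 via λ: add p11.
No new states can be added; the closed set is {p3, p4, p5, p6, p7, p8, p10, p11, p13, p14, p15}.

{p3, p4, p5, p6, p7, p8, p10, p11, p13, p14, p15}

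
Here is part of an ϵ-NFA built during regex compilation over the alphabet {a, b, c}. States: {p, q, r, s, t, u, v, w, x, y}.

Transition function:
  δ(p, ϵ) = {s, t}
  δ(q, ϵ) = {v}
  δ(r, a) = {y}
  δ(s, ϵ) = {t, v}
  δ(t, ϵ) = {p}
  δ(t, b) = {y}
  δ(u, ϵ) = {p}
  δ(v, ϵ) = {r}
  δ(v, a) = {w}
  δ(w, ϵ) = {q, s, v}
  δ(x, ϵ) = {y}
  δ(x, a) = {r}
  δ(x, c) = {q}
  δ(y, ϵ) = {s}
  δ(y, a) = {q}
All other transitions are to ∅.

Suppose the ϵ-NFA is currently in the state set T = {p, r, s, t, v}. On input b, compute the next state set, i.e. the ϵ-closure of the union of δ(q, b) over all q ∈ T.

{p, r, s, t, v, y}

t on b → {y}.
No b-transition from p, r, s, v.
Union after reading b: {y}.
Now take the ϵ-closure:
From y via ϵ: add s.
From s via ϵ: add t, v.
From t via ϵ: add p.
From v via ϵ: add r.
No new states can be added; the closed set is {p, r, s, t, v, y}.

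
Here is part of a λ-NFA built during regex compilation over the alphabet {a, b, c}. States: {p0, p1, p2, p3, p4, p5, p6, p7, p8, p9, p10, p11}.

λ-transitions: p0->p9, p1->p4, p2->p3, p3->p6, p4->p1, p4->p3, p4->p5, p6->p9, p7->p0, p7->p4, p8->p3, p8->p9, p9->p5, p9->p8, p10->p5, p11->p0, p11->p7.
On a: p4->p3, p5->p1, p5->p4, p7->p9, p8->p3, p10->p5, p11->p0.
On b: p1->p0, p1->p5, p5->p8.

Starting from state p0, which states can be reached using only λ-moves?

{p0, p3, p5, p6, p8, p9}

Start with {p0}.
From p0 via λ: add p9.
From p9 via λ: add p5, p8.
From p8 via λ: add p3.
From p3 via λ: add p6.
No new states can be added; the closed set is {p0, p3, p5, p6, p8, p9}.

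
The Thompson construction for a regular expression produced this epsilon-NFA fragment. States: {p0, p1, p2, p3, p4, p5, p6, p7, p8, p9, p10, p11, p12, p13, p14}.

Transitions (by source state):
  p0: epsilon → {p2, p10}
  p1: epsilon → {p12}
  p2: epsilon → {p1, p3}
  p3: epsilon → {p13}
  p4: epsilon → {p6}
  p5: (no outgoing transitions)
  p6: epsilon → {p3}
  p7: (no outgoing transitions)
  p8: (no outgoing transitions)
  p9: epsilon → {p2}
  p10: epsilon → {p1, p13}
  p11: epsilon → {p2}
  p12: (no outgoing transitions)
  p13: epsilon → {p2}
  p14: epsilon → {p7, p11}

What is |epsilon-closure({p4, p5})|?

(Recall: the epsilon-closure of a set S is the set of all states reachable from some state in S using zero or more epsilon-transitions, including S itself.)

Start with {p4, p5}.
From p4 via epsilon: add p6.
From p6 via epsilon: add p3.
From p3 via epsilon: add p13.
From p13 via epsilon: add p2.
From p2 via epsilon: add p1.
From p1 via epsilon: add p12.
epsilon-closure = {p1, p2, p3, p4, p5, p6, p12, p13}, which has 8 states.

8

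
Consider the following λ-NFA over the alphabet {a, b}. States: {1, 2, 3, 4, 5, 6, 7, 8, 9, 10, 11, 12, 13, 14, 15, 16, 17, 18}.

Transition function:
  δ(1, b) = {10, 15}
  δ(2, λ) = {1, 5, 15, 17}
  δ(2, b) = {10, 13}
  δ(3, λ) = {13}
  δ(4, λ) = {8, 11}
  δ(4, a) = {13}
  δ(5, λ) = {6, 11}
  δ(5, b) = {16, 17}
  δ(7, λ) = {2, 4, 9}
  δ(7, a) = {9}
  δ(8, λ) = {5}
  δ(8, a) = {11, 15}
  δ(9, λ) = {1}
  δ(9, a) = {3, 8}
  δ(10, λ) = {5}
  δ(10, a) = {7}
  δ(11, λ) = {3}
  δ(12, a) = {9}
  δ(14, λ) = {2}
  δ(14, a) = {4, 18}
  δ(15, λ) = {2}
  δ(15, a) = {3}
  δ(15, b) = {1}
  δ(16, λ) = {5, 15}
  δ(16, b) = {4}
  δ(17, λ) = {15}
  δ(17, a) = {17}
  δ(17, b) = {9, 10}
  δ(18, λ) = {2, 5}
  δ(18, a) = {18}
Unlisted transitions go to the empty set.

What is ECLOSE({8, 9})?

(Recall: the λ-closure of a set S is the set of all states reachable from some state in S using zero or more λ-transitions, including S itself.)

Start with {8, 9}.
From 8 via λ: add 5.
From 9 via λ: add 1.
From 5 via λ: add 6, 11.
From 11 via λ: add 3.
From 3 via λ: add 13.
No new states can be added; the closed set is {1, 3, 5, 6, 8, 9, 11, 13}.

{1, 3, 5, 6, 8, 9, 11, 13}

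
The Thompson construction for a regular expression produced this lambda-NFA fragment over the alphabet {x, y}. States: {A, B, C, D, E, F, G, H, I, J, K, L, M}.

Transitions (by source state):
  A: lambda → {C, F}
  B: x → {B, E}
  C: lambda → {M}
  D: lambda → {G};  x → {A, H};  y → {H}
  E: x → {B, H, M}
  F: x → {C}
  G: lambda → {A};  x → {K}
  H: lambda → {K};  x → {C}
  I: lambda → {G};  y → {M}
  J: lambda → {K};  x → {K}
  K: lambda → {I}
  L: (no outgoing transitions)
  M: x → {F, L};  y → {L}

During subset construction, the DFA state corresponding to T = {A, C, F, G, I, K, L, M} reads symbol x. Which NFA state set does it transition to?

{A, C, F, G, I, K, L, M}

F on x → {C}.
G on x → {K}.
M on x → {F, L}.
No x-transition from A, C, I, K, L.
Union after reading x: {C, F, K, L}.
Now take the lambda-closure:
From C via lambda: add M.
From K via lambda: add I.
From I via lambda: add G.
From G via lambda: add A.
No new states can be added; the closed set is {A, C, F, G, I, K, L, M}.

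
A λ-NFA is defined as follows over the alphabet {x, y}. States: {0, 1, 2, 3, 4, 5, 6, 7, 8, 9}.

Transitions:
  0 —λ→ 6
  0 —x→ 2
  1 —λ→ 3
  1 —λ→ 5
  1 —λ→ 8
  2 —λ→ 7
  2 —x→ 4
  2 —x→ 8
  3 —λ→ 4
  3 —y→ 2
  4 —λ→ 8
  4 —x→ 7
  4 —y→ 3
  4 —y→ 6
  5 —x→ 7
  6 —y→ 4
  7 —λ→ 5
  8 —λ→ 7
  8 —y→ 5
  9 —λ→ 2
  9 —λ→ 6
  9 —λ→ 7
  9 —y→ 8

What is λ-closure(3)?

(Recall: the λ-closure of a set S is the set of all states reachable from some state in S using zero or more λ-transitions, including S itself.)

{3, 4, 5, 7, 8}

Start with {3}.
From 3 via λ: add 4.
From 4 via λ: add 8.
From 8 via λ: add 7.
From 7 via λ: add 5.
No new states can be added; the closed set is {3, 4, 5, 7, 8}.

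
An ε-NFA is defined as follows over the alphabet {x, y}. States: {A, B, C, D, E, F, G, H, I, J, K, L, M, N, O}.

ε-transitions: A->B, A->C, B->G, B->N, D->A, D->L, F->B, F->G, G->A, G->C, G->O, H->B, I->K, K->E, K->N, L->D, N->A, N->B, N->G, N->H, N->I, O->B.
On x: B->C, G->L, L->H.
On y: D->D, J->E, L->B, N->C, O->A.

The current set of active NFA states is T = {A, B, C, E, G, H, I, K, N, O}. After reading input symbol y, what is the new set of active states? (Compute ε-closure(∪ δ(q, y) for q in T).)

{A, B, C, E, G, H, I, K, N, O}

N on y → {C}.
O on y → {A}.
No y-transition from A, B, C, E, G, H, I, K.
Union after reading y: {A, C}.
Now take the ε-closure:
From A via ε: add B.
From B via ε: add G, N.
From G via ε: add O.
From N via ε: add H, I.
From I via ε: add K.
From K via ε: add E.
No new states can be added; the closed set is {A, B, C, E, G, H, I, K, N, O}.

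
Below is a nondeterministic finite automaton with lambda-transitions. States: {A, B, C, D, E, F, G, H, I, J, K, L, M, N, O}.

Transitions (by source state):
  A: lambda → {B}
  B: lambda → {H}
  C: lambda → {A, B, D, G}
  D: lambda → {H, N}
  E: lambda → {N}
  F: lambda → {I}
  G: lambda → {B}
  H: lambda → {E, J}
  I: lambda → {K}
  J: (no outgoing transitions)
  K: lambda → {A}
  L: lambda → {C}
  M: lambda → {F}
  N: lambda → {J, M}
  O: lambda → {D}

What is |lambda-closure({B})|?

Start with {B}.
From B via lambda: add H.
From H via lambda: add E, J.
From E via lambda: add N.
From N via lambda: add M.
From M via lambda: add F.
From F via lambda: add I.
From I via lambda: add K.
From K via lambda: add A.
lambda-closure = {A, B, E, F, H, I, J, K, M, N}, which has 10 states.

10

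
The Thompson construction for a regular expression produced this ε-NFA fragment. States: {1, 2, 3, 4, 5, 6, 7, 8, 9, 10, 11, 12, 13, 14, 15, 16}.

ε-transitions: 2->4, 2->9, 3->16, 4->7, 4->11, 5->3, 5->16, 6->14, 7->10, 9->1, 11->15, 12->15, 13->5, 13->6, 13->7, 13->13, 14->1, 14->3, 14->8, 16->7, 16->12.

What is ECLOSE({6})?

Start with {6}.
From 6 via ε: add 14.
From 14 via ε: add 1, 3, 8.
From 3 via ε: add 16.
From 16 via ε: add 7, 12.
From 7 via ε: add 10.
From 12 via ε: add 15.
No new states can be added; the closed set is {1, 3, 6, 7, 8, 10, 12, 14, 15, 16}.

{1, 3, 6, 7, 8, 10, 12, 14, 15, 16}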